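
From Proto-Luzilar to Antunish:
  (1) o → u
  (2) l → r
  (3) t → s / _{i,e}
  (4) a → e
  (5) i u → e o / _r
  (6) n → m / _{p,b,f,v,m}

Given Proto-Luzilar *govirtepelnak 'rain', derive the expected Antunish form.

Antunish: start from *govirtepelnak.
  rule 1 (vowel merger): govirtepelnak → guvirtepelnak
  rule 2 (unconditioned shift): guvirtepelnak → guvirtepernak
  rule 3 (palatalisation): guvirtepernak → guvirsepernak
  rule 4 (vowel merger): guvirsepernak → guvirsepernek
  rule 5 (pre-rhotic lowering): guvirsepernek → guversepernek
  rule 6: no change — guversepernek
  ⇒ Antunish guversepernek

guversepernek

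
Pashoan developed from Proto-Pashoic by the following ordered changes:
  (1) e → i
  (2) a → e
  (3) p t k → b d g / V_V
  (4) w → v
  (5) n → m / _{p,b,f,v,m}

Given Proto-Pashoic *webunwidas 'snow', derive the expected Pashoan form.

Pashoan: *webunwidas > wibunwidas > wibunwides > vibunvides > vibumvides  (by vowel merger, vowel merger, unconditioned shift, nasal place assimilation)

vibumvides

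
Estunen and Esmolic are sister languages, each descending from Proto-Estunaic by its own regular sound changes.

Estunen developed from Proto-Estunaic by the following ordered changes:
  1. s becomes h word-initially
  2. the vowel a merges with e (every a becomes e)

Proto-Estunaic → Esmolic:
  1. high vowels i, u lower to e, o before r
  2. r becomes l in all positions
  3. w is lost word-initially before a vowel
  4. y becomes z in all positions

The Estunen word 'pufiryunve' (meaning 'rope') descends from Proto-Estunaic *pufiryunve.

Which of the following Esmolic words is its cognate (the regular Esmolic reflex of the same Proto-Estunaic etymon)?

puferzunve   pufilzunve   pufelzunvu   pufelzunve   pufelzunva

Esmolic: *pufiryunve
  pufiryunve → puferyunve   [pre-rhotic lowering]
  puferyunve → pufelyunve   [unconditioned shift]
  pufelyunve (rule 3 does not apply)
  pufelyunve → pufelzunve   [unconditioned shift]
  giving Esmolic pufelzunve.
The other candidates each miss or misapply at least one Esmolic change.

pufelzunve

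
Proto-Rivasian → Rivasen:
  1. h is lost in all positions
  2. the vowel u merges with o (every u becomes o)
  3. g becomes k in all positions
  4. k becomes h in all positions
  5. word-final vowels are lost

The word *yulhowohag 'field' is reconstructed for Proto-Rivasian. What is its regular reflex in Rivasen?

Rivasen: start from *yulhowohag.
  rule 1 (h-loss): yulhowohag → yulowoag
  rule 2 (vowel merger): yulowoag → yolowoag
  rule 3 (unconditioned shift): yolowoag → yolowoak
  rule 4 (unconditioned shift): yolowoak → yolowoah
  rule 5: no change — yolowoah
  ⇒ Rivasen yolowoah

yolowoah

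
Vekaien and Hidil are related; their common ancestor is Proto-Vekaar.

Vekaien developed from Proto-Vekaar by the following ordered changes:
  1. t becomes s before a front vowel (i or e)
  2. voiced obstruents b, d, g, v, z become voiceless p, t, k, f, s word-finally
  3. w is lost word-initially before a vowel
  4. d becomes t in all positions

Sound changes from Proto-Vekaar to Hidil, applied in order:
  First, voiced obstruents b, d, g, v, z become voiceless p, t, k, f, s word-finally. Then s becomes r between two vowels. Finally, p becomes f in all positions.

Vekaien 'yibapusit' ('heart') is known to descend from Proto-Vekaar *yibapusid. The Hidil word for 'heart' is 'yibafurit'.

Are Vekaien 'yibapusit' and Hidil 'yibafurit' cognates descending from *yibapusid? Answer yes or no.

yes

Derive the expected Hidil reflex of *yibapusid:
Hidil: *yibapusid > yibapusit > yibapurit > yibafurit  (by final devoicing, rhotacism, unconditioned shift)
Hidil 'yibafurit' matches the regular reflex exactly, so the pair is cognate.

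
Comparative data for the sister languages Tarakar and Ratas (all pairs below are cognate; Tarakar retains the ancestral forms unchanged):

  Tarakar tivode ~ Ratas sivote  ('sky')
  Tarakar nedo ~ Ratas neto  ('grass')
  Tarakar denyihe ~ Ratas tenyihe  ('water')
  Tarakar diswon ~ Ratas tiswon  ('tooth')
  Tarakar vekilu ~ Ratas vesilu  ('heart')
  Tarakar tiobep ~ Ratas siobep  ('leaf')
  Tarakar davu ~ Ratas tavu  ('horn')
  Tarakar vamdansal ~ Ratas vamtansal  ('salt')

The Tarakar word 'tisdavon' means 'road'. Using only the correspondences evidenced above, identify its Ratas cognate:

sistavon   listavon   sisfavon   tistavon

tivode ~ sivote, tiobep ~ siobep — Tarakar t corresponds to Ratas s word-initially before a front vowel.
vamdansal ~ vamtansal — Tarakar d corresponds to Ratas t after a consonant, before a back vowel.
Applying these to Tarakar 'tisdavon':
  tisdavon → sisdavon   (t→s word-initially before a front vowel)
  sisdavon → sistavon   (d→t after a consonant, before a back vowel)
So the Ratas cognate is 'sistavon'.

sistavon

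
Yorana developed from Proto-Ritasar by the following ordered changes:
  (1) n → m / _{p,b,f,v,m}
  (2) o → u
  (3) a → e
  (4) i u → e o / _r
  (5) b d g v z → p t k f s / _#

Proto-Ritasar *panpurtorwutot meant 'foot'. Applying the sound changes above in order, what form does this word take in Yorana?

Yorana: *panpurtorwutot > pampurtorwutot > pampurturwutut > pempurturwutut > pemportorwutut  (by nasal place assimilation, vowel merger, vowel merger, pre-rhotic lowering)

pemportorwutut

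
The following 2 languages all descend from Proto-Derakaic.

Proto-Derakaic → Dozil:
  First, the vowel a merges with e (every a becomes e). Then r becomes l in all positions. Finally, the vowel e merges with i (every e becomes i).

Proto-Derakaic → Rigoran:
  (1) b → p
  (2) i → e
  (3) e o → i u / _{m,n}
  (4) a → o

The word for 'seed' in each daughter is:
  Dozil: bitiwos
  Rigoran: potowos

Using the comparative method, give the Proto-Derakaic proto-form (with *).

*batawos

Position 1: Dozil has b, Rigoran has p. Dozil preserves b here (none of its changes turn any other segment into b), so the proto-segment is *b.
Position 4: Dozil has i, Rigoran has o. Taking the neighbouring segments as reconstructed: Dozil i could go back to *a or *e or *i; Rigoran o could go back to *a or *o — the one source consistent with every daughter is *a.
Position 2: Dozil has i, Rigoran has o. Taking the neighbouring segments as reconstructed: Dozil i could go back to *a or *e or *i; Rigoran o could go back to *a or *o — the one source consistent with every daughter is *a.
This points to *batawos. Verify forward in each daughter:
Dozil: start from *batawos.
  rule 1 (vowel merger): batawos → betewos
  rule 2: no change — betewos
  rule 3 (vowel merger): betewos → bitiwos
  ⇒ Dozil bitiwos
Rigoran: *batawos
  batawos → patawos   [unconditioned shift]
  patawos (rule 2 does not apply)
  patawos (rule 3 does not apply)
  patawos → potowos   [vowel merger]
  giving Rigoran potowos.
*batawos is the unique common source.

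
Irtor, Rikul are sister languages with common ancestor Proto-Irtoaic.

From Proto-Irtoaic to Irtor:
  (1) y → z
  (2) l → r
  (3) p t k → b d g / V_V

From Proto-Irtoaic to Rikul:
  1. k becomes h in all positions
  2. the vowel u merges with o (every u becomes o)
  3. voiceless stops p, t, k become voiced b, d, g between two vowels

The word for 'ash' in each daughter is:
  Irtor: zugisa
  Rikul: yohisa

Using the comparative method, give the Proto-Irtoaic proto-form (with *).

*yukisa

Position 1: Irtor has z, Rikul has y. Rikul preserves y here (none of its changes turn any other segment into y), so the proto-segment is *y.
Position 3: Irtor has g, Rikul has h. Taking the neighbouring segments as reconstructed: Irtor g could go back to *k or *g; Rikul h could go back to *k or *h — the one source consistent with every daughter is *k.
Verify the candidate proto-form against each daughter:
Irtor: *yukisa > zukisa > zugisa  (by unconditioned shift, intervocalic voicing)
Rikul: *yukisa
  yukisa → yuhisa   [unconditioned shift]
  yuhisa → yohisa   [vowel merger]
  yohisa (rule 3 does not apply)
  giving Rikul yohisa.
*yukisa is the unique common source.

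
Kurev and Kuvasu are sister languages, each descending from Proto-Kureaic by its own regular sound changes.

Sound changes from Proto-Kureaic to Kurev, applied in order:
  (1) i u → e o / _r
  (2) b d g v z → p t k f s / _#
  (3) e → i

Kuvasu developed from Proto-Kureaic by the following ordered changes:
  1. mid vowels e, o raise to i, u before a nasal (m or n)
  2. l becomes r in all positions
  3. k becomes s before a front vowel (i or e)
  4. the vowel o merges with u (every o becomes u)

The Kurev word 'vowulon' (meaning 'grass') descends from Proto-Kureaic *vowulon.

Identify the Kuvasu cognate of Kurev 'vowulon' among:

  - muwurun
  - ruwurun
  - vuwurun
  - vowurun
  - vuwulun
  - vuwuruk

vuwurun

Kuvasu: *vowulon
  vowulon → vowulun   [pre-nasal raising]
  vowulun → vowurun   [unconditioned shift]
  vowurun (rule 3 does not apply)
  vowurun → vuwurun   [vowel merger]
  giving Kuvasu vuwurun.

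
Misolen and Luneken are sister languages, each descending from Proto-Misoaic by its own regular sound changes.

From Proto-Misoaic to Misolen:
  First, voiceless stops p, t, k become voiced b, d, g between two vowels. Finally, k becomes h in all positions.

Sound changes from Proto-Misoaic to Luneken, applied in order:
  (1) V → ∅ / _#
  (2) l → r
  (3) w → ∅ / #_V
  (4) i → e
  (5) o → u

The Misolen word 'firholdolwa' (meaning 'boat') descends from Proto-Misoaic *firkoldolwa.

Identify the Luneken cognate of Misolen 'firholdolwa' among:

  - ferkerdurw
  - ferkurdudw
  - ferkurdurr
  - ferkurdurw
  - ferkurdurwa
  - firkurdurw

Luneken: start from *firkoldolwa.
  rule 1 (apocope): firkoldolwa → firkoldolw
  rule 2 (unconditioned shift): firkoldolw → firkordorw
  rule 3: no change — firkordorw
  rule 4 (vowel merger): firkordorw → ferkordorw
  rule 5 (vowel merger): ferkordorw → ferkurdurw
  ⇒ Luneken ferkurdurw
The other candidates each miss or misapply at least one Luneken change.

ferkurdurw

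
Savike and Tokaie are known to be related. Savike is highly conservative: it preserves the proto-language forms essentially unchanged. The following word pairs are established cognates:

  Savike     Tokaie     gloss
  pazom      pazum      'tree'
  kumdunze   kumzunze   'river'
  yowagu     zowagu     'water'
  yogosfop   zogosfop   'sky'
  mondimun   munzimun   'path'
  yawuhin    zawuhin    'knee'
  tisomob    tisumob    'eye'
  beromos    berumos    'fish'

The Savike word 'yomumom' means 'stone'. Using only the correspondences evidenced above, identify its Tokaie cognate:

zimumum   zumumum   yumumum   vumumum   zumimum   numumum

yowagu ~ zowagu, yogosfop ~ zogosfop — Savike y corresponds to Tokaie z word-initially before a back vowel.
pazom ~ pazum, tisomob ~ tisumob — Savike o corresponds to Tokaie u after a consonant, before a nasal.
Applying these to Savike 'yomumom':
  yomumom → zomumom   (y→z word-initially before a back vowel)
  zomumom → zumumom   (o→u after a consonant, before a nasal)
  zumumom → zumumum   (o→u after a consonant, before a nasal)
So the Tokaie cognate is 'zumumum'.

zumumum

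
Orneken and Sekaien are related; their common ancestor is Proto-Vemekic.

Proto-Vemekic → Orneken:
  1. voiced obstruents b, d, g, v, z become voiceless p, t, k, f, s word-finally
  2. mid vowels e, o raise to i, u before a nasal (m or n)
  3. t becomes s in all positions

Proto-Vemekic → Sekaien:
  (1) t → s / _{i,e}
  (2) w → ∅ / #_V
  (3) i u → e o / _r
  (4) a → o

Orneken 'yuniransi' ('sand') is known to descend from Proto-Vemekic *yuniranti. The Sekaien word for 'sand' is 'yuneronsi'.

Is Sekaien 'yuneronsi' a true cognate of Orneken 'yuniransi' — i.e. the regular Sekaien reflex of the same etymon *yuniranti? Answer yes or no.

Derive the expected Sekaien reflex of *yuniranti:
Sekaien: *yuniranti > yuniransi > yuneransi > yuneronsi  (by palatalisation, pre-rhotic lowering, vowel merger)
Sekaien 'yuneronsi' matches the regular reflex exactly, so the pair is cognate.

yes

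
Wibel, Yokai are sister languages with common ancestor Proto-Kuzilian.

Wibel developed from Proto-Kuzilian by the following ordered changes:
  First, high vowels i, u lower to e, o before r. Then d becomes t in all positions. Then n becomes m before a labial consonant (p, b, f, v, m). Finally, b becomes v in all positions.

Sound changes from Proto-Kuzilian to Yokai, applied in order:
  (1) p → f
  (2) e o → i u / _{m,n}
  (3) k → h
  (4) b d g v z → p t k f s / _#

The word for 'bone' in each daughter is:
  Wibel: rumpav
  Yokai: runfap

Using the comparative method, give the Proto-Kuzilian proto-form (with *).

*runpab

Position 4: Wibel has p, Yokai has f. Wibel preserves p here (none of its changes turn any other segment into p), so the proto-segment is *p.
Position 6: Wibel has v, Yokai has p. In Yokai, p can only continue *b, so the proto-segment is *b.
Position 3: Wibel has m, Yokai has n. Yokai preserves n here (none of its changes turn any other segment into n), so the proto-segment is *n.
The remaining positions agree across the daughters. Check the candidate against every language:
Wibel: start from *runpab.
  rule 1: no change — runpab
  rule 2: no change — runpab
  rule 3 (nasal place assimilation): runpab → rumpab
  rule 4 (unconditioned shift): rumpab → rumpav
  ⇒ Wibel rumpav
Yokai: *runpab
  runpab → runfab   [unconditioned shift]
  runfab (rule 2 does not apply)
  runfab (rule 3 does not apply)
  runfab → runfap   [final devoicing]
  giving Yokai runfap.
*runpab is the unique common source.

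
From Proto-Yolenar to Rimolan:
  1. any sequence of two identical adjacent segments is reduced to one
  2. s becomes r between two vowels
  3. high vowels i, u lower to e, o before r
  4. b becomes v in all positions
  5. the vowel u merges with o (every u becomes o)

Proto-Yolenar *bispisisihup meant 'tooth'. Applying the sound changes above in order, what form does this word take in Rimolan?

Rimolan: start from *bispisisihup.
  rule 1: no change — bispisisihup
  rule 2 (rhotacism): bispisisihup → bispiririhup
  rule 3 (pre-rhotic lowering): bispiririhup → bispererihup
  rule 4 (unconditioned shift): bispererihup → vispererihup
  rule 5 (vowel merger): vispererihup → vispererihop
  ⇒ Rimolan vispererihop

vispererihop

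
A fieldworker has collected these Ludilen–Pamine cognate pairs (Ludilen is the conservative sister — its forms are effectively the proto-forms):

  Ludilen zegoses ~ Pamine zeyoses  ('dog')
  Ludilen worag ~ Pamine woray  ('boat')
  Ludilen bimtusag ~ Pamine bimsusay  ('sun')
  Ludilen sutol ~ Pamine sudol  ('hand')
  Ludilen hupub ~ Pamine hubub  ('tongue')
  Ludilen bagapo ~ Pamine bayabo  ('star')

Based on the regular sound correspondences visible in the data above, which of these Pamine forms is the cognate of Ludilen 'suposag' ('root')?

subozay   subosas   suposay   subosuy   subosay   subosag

bagapo ~ bayabo — Ludilen p corresponds to Pamine b between vowels (before a back vowel).
worag ~ woray, bimtusag ~ bimsusay — Ludilen g corresponds to Pamine y word-finally.
Applying these to Ludilen 'suposag':
  suposag → subosag   (p→b between vowels (before a back vowel))
  subosag → subosay   (g→y word-finally)
So the Pamine cognate is 'subosay'.

subosay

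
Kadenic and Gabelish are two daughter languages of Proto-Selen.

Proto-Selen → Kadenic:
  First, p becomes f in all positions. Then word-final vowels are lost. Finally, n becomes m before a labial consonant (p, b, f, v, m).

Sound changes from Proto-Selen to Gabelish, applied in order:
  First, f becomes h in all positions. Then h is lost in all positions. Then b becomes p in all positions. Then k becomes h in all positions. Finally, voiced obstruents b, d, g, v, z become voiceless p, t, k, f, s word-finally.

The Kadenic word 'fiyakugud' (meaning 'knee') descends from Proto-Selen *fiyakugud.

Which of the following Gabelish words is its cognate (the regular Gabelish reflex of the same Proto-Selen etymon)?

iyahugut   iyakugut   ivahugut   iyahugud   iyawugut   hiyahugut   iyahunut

Gabelish: *fiyakugud > hiyakugud > iyakugud > iyahugud > iyahugut  (by unconditioned shift, h-loss, unconditioned shift, final devoicing)
The other candidates each miss or misapply at least one Gabelish change.

iyahugut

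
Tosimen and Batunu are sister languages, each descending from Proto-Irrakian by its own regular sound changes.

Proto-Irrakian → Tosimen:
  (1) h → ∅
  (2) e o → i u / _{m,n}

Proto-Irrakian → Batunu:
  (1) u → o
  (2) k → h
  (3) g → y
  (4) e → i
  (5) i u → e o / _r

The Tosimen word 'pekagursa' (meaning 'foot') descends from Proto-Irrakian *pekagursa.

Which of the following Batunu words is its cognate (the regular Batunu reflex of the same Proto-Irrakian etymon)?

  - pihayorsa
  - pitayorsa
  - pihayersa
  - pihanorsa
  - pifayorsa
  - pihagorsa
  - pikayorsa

Batunu: *pekagursa
  pekagursa → pekagorsa   [vowel merger]
  pekagorsa → pehagorsa   [unconditioned shift]
  pehagorsa → pehayorsa   [unconditioned shift]
  pehayorsa → pihayorsa   [vowel merger]
  pihayorsa (rule 5 does not apply)
  giving Batunu pihayorsa.
Only 'pihayorsa' matches the regular Batunu development of *pekagursa.

pihayorsa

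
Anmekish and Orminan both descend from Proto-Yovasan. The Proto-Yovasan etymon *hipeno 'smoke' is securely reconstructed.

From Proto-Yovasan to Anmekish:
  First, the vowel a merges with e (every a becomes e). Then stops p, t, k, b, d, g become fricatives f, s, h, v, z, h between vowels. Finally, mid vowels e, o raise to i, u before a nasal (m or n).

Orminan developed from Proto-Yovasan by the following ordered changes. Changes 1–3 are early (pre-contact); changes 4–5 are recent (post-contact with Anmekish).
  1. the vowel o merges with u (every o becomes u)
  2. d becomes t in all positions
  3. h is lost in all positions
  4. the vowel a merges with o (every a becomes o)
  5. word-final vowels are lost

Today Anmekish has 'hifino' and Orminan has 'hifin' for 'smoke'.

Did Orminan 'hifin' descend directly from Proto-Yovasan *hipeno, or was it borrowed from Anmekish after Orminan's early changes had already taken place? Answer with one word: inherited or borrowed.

borrowed

If inherited, *hipeno would pass through all of Orminan's changes:
Orminan: *hipeno
  hipeno → hipenu   [vowel merger]
  hipenu (rule 2 does not apply)
  hipenu → ipenu   [h-loss]
  ipenu (rule 4 does not apply)
  ipenu → ipen   [apocope]
  giving Orminan ipen.
If borrowed from Anmekish 'hifino' after the early changes, it would undergo only the recent ones:
  rule 4 (vowel merger): no change (hifino)
  rule 5 (apocope): hifino → hifin
  ⇒ as a loan: hifin
Orminan 'hifin' matches the loan outcome 'hifin', not the inherited 'ipen' — it skipped the early Orminan changes, so it was borrowed from Anmekish.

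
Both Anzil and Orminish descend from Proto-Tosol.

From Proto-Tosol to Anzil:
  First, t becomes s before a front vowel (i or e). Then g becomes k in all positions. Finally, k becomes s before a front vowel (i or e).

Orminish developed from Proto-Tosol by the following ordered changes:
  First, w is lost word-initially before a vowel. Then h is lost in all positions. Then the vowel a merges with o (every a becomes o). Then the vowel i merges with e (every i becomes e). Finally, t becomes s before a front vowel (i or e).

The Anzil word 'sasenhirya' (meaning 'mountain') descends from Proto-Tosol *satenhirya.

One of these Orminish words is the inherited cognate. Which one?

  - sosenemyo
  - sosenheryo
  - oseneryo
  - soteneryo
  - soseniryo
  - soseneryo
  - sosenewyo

Orminish: *satenhirya
  satenhirya (rule 1 does not apply)
  satenhirya → satenirya   [h-loss]
  satenirya → soteniryo   [vowel merger]
  soteniryo → soteneryo   [vowel merger]
  soteneryo → soseneryo   [palatalisation]
  giving Orminish soseneryo.
Only 'soseneryo' matches the regular Orminish development of *satenhirya.

soseneryo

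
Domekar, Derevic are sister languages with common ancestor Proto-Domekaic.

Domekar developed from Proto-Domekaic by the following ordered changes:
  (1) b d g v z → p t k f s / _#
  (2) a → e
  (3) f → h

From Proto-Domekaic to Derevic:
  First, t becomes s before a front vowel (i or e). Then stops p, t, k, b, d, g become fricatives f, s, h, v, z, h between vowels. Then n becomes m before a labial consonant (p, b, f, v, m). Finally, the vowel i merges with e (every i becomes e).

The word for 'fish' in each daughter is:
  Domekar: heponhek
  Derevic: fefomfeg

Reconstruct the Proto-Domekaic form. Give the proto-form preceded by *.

*feponfeg

Position 1: Domekar has h, Derevic has f. Taking the neighbouring segments as reconstructed: Domekar h could go back to *f or *h; Derevic f can only go back to *f — the one source consistent with every daughter is *f.
Position 3: Domekar has p, Derevic has f. Taking the neighbouring segments as reconstructed: Domekar p can only go back to *p; Derevic f could go back to *p or *f — the one source consistent with every daughter is *p.
Position 6: Domekar has h, Derevic has f. Taking the neighbouring segments as reconstructed: Domekar h could go back to *f or *h; Derevic f can only go back to *f — the one source consistent with every daughter is *f.
This points to *feponfeg. Verify forward in each daughter:
Domekar: start from *feponfeg.
  rule 1 (final devoicing): feponfeg → feponfek
  rule 2: no change — feponfek
  rule 3 (unconditioned shift): feponfek → heponhek
  ⇒ Domekar heponhek
Derevic: *feponfeg > fefonfeg > fefomfeg  (by intervocalic lenition, nasal place assimilation)
Only *feponfeg yields all of Domekar heponhek, Derevic fefomfeg.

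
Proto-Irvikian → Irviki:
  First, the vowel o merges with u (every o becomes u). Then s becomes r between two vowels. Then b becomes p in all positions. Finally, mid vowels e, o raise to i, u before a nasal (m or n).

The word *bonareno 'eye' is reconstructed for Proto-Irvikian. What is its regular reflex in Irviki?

punarinu

Irviki: start from *bonareno.
  rule 1 (vowel merger): bonareno → bunarenu
  rule 2: no change — bunarenu
  rule 3 (unconditioned shift): bunarenu → punarenu
  rule 4 (pre-nasal raising): punarenu → punarinu
  ⇒ Irviki punarinu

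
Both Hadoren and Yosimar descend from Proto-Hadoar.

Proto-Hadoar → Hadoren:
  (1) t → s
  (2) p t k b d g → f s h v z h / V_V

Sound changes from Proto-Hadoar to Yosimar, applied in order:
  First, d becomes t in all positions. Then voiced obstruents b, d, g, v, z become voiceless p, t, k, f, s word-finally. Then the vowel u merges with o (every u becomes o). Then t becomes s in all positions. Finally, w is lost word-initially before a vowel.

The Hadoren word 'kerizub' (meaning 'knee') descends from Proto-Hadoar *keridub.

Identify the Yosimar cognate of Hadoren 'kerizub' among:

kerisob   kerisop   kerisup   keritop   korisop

Yosimar: *keridub > keritub > keritup > keritop > kerisop  (by unconditioned shift, final devoicing, vowel merger, unconditioned shift)
The other candidates each miss or misapply at least one Yosimar change.

kerisop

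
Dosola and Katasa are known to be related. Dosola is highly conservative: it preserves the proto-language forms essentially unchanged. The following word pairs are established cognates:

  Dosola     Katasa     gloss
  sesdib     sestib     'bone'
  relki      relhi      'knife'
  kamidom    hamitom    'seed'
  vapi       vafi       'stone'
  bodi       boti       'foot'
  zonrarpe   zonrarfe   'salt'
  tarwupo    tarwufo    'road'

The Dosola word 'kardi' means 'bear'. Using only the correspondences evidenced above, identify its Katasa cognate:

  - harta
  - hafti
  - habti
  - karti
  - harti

harti

kamidom ~ hamitom — Dosola k corresponds to Katasa h word-initially before a back vowel.
sesdib ~ sestib — Dosola d corresponds to Katasa t after a consonant, before a front vowel.
Applying these to Dosola 'kardi':
  kardi → hardi   (k→h word-initially before a back vowel)
  hardi → harti   (d→t after a consonant, before a front vowel)
So the Katasa cognate is 'harti'.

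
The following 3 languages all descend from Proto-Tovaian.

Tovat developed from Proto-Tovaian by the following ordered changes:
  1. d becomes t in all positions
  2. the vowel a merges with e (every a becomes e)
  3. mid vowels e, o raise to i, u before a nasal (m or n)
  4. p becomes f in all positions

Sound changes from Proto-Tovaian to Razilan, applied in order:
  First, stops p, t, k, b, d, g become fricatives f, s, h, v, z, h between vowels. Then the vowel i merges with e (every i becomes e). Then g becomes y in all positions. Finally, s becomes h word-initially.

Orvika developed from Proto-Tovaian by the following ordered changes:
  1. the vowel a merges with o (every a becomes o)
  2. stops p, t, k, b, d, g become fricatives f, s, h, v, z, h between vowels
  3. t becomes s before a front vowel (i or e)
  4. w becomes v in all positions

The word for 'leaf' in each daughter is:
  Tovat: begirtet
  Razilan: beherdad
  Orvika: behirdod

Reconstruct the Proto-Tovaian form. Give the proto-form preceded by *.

Position 3: Tovat has g, Razilan has h, Orvika has h. Tovat preserves g here (none of its changes turn any other segment into g), so the proto-segment is *g.
Position 8: Tovat has t, Razilan has d, Orvika has d. Razilan preserves d here (none of its changes turn any other segment into d), so the proto-segment is *d.
Position 6: Tovat has t, Razilan has d, Orvika has d. Razilan preserves d here (none of its changes turn any other segment into d), so the proto-segment is *d.
This points to *begirdad. Verify forward in each daughter:
Tovat: *begirdad > begirtat > begirtet  (by unconditioned shift, vowel merger)
Razilan: *begirdad
  begirdad → behirdad   [intervocalic lenition]
  behirdad → beherdad   [vowel merger]
  beherdad (rule 3 does not apply)
  beherdad (rule 4 does not apply)
  giving Razilan beherdad.
Orvika: *begirdad > begirdod > behirdod  (by vowel merger, intervocalic lenition)
Only *begirdad yields all of Tovat begirtet, Razilan beherdad, Orvika behirdod.

*begirdad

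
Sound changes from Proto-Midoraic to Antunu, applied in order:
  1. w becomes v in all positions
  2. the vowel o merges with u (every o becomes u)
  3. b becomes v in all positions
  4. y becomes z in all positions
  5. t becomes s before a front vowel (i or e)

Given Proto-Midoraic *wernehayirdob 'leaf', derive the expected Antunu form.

vernehazirduv

Antunu: *wernehayirdob > vernehayirdob > vernehayirdub > vernehayirduv > vernehazirduv  (by unconditioned shift, vowel merger, unconditioned shift, unconditioned shift)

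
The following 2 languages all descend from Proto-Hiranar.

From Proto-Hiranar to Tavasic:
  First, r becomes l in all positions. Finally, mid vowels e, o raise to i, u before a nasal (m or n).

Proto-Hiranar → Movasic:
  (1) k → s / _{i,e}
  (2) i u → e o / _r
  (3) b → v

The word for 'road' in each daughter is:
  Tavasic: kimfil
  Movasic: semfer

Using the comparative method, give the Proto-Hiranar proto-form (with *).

*kemfir

Position 1: Tavasic has k, Movasic has s. Tavasic preserves k here (none of its changes turn any other segment into k), so the proto-segment is *k.
Position 6: Tavasic has l, Movasic has r. Movasic preserves r here (none of its changes turn any other segment into r), so the proto-segment is *r.
Position 2: Tavasic has i, Movasic has e. Taking the neighbouring segments as reconstructed: Tavasic i could go back to *e or *i; Movasic e can only go back to *e — the one source consistent with every daughter is *e.
Verify the candidate proto-form against each daughter:
Tavasic: *kemfir > kemfil > kimfil  (by unconditioned shift, pre-nasal raising)
Movasic: start from *kemfir.
  rule 1 (palatalisation): kemfir → semfir
  rule 2 (pre-rhotic lowering): semfir → semfer
  rule 3: no change — semfer
  ⇒ Movasic semfer
*kemfir is the unique common source.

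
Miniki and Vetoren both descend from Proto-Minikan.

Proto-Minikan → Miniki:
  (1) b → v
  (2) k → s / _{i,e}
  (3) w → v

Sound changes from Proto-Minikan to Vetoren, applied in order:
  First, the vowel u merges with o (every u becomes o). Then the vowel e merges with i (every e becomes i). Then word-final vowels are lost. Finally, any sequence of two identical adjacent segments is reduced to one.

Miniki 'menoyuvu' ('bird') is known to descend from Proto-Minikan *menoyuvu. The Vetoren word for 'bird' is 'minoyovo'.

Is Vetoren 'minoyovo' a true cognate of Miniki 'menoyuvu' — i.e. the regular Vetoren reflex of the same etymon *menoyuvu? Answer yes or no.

no

Derive the expected Vetoren reflex of *menoyuvu:
Vetoren: *menoyuvu
  menoyuvu → menoyovo   [vowel merger]
  menoyovo → minoyovo   [vowel merger]
  minoyovo → minoyov   [apocope]
  minoyov (rule 4 does not apply)
  giving Vetoren minoyov.
The regular Vetoren reflex would be 'minoyov', but the attested form is 'minoyovo'. The correspondence is irregular, so they are not cognates (the Vetoren form has a different source).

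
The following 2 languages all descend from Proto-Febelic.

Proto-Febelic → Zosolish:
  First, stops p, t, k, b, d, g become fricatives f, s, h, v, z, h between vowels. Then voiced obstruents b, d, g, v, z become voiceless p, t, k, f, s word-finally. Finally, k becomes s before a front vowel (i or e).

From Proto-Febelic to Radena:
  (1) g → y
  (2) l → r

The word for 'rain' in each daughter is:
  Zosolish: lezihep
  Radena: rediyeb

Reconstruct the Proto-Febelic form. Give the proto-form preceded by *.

Position 7: Zosolish has p, Radena has b. Radena preserves b here (none of its changes turn any other segment into b), so the proto-segment is *b.
Position 5: Zosolish has h, Radena has y. Taking the neighbouring segments as reconstructed: Zosolish h could go back to *k or *g or *h; Radena y could go back to *g or *y — the one source consistent with every daughter is *g.
Position 3: Zosolish has z, Radena has d. Radena preserves d here (none of its changes turn any other segment into d), so the proto-segment is *d.
Verify the candidate proto-form against each daughter:
Zosolish: *ledigeb > leziheb > lezihep  (by intervocalic lenition, final devoicing)
Radena: start from *ledigeb.
  rule 1 (unconditioned shift): ledigeb → lediyeb
  rule 2 (unconditioned shift): lediyeb → rediyeb
  ⇒ Radena rediyeb
No other proto-form is consistent with every reflex, so the reconstruction is *ledigeb.

*ledigeb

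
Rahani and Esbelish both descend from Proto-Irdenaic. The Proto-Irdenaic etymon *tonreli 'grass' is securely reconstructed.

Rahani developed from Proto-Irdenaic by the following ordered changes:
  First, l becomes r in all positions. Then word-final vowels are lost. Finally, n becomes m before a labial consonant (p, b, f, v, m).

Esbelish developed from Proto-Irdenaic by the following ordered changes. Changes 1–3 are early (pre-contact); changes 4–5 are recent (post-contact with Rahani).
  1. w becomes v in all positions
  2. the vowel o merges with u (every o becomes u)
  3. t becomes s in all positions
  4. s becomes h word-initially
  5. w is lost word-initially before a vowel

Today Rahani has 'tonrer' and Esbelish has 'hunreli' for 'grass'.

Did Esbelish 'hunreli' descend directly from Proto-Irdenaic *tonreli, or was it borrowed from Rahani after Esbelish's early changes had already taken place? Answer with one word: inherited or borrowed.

If inherited, *tonreli would pass through all of Esbelish's changes:
Esbelish: start from *tonreli.
  rule 1: no change — tonreli
  rule 2 (vowel merger): tonreli → tunreli
  rule 3 (unconditioned shift): tunreli → sunreli
  rule 4 (debuccalisation): sunreli → hunreli
  rule 5: no change — hunreli
  ⇒ Esbelish hunreli
If borrowed from Rahani 'tonrer' after the early changes, it would undergo only the recent ones:
  rule 4 (debuccalisation): no change (tonrer)
  rule 5 (glide loss): no change (tonrer)
  ⇒ as a loan: tonrer
Esbelish 'hunreli' matches the inherited outcome exactly, so it is an inherited cognate, not a loan.

inherited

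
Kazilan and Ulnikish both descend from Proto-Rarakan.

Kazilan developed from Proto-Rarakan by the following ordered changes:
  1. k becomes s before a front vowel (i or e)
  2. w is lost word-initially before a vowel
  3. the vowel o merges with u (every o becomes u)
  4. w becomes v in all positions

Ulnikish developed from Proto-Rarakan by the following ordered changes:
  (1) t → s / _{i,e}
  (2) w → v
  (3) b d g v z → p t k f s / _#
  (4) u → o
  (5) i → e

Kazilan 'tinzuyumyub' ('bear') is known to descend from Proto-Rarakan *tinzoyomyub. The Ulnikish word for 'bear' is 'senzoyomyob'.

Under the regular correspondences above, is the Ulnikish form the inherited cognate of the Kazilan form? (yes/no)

Derive the expected Ulnikish reflex of *tinzoyomyub:
Ulnikish: *tinzoyomyub
  tinzoyomyub → sinzoyomyub   [palatalisation]
  sinzoyomyub (rule 2 does not apply)
  sinzoyomyub → sinzoyomyup   [final devoicing]
  sinzoyomyup → sinzoyomyop   [vowel merger]
  sinzoyomyop → senzoyomyop   [vowel merger]
  giving Ulnikish senzoyomyop.
The regular Ulnikish reflex would be 'senzoyomyop', but the attested form is 'senzoyomyob'. The correspondence is irregular, so they are not cognates (the Ulnikish form has a different source).

no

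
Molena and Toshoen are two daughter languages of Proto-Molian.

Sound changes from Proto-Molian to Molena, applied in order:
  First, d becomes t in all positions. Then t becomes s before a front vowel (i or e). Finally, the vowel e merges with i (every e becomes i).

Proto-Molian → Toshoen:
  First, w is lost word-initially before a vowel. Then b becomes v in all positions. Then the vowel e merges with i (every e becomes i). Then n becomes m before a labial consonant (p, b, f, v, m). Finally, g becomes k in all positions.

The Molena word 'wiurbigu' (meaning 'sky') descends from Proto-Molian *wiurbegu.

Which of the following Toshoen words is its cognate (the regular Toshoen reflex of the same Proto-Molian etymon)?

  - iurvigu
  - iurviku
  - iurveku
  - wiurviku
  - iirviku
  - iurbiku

iurviku

Toshoen: start from *wiurbegu.
  rule 1 (glide loss): wiurbegu → iurbegu
  rule 2 (unconditioned shift): iurbegu → iurvegu
  rule 3 (vowel merger): iurvegu → iurvigu
  rule 4: no change — iurvigu
  rule 5 (unconditioned shift): iurvigu → iurviku
  ⇒ Toshoen iurviku
The other candidates each miss or misapply at least one Toshoen change.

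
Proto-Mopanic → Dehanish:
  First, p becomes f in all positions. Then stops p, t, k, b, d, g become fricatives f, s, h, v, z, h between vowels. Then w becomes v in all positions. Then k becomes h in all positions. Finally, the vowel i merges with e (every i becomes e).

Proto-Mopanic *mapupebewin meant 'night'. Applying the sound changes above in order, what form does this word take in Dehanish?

mafufeveven

Dehanish: *mapupebewin
  mapupebewin → mafufebewin   [unconditioned shift]
  mafufebewin → mafufevewin   [intervocalic lenition]
  mafufevewin → mafufevevin   [unconditioned shift]
  mafufevevin (rule 4 does not apply)
  mafufevevin → mafufeveven   [vowel merger]
  giving Dehanish mafufeveven.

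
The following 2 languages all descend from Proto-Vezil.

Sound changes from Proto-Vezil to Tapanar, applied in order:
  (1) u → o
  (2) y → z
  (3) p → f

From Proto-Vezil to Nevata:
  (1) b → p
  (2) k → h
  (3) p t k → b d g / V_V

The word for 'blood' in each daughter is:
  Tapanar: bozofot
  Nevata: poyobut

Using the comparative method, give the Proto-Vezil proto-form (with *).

Position 1: Tapanar has b, Nevata has p. Tapanar preserves b here (none of its changes turn any other segment into b), so the proto-segment is *b.
Position 6: Tapanar has o, Nevata has u. Nevata preserves u here (none of its changes turn any other segment into u), so the proto-segment is *u.
This points to *boyoput. Verify forward in each daughter:
Tapanar: *boyoput > boyopot > bozopot > bozofot  (by vowel merger, unconditioned shift, unconditioned shift)
Nevata: *boyoput
  boyoput → poyoput   [unconditioned shift]
  poyoput (rule 2 does not apply)
  poyoput → poyobut   [intervocalic voicing]
  giving Nevata poyobut.
*boyoput is the unique common source.

*boyoput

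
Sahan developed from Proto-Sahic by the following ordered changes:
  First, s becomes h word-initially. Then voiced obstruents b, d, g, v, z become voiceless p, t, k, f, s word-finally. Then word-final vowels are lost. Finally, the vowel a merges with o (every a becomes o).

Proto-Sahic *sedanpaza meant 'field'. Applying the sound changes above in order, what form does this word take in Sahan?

Sahan: *sedanpaza
  sedanpaza → hedanpaza   [debuccalisation]
  hedanpaza (rule 2 does not apply)
  hedanpaza → hedanpaz   [apocope]
  hedanpaz → hedonpoz   [vowel merger]
  giving Sahan hedonpoz.

hedonpoz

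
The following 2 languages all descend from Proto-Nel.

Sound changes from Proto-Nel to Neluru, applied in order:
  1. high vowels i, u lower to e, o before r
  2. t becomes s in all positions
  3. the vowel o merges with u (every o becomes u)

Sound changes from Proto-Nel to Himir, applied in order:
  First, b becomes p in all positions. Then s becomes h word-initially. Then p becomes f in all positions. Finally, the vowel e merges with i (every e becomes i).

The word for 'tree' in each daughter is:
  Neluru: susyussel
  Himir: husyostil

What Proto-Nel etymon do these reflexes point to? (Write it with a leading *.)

*susyostel

Position 5: Neluru has u, Himir has o. Himir preserves o here (none of its changes turn any other segment into o), so the proto-segment is *o.
Position 8: Neluru has e, Himir has i. Taking the neighbouring segments as reconstructed: Neluru e can only go back to *e; Himir i could go back to *e or *i — the one source consistent with every daughter is *e.
This points to *susyostel. Verify forward in each daughter:
Neluru: start from *susyostel.
  rule 1: no change — susyostel
  rule 2 (unconditioned shift): susyostel → susyossel
  rule 3 (vowel merger): susyossel → susyussel
  ⇒ Neluru susyussel
Himir: *susyostel
  susyostel (rule 1 does not apply)
  susyostel → husyostel   [debuccalisation]
  husyostel (rule 3 does not apply)
  husyostel → husyostil   [vowel merger]
  giving Himir husyostil.
*susyostel is the unique common source.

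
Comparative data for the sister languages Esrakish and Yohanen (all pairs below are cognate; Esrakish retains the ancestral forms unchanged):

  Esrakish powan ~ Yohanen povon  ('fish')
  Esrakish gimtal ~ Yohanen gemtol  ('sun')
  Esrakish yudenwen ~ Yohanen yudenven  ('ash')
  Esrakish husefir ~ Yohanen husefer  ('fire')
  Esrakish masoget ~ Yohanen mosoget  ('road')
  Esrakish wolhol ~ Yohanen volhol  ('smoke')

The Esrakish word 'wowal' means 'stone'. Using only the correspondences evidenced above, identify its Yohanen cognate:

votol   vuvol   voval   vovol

vovol

wolhol ~ volhol — Esrakish w corresponds to Yohanen v word-initially before a back vowel.
powan ~ povon — Esrakish w corresponds to Yohanen v between vowels (before a back vowel).
gimtal ~ gemtol, masoget ~ mosoget — Esrakish a corresponds to Yohanen o after a consonant, before a consonant other than r, m, n, p, b, f, v.
Applying these to Esrakish 'wowal':
  wowal → vowal   (w→v word-initially before a back vowel)
  vowal → voval   (w→v between vowels (before a back vowel))
  voval → vovol   (a→o after a consonant, before a consonant other than r, m, n, p, b, f, v)
So the Yohanen cognate is 'vovol'.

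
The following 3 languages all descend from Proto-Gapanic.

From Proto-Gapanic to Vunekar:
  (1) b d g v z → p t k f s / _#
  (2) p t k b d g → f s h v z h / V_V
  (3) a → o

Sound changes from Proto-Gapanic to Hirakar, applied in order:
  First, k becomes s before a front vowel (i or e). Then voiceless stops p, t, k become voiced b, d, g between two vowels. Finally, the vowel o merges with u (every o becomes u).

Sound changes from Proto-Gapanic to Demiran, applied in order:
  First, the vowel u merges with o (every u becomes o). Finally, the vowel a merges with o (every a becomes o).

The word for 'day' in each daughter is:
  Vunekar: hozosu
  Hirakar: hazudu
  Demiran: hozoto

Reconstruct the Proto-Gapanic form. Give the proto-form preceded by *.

Position 2: Vunekar has o, Hirakar has a, Demiran has o. Hirakar preserves a here (none of its changes turn any other segment into a), so the proto-segment is *a.
Position 6: Vunekar has u, Hirakar has u, Demiran has o. Vunekar preserves u here (none of its changes turn any other segment into u), so the proto-segment is *u.
Verify the candidate proto-form against each daughter:
Vunekar: *hazotu > hazosu > hozosu  (by intervocalic lenition, vowel merger)
Hirakar: start from *hazotu.
  rule 1: no change — hazotu
  rule 2 (intervocalic voicing): hazotu → hazodu
  rule 3 (vowel merger): hazodu → hazudu
  ⇒ Hirakar hazudu
Demiran: *hazotu > hazoto > hozoto  (by vowel merger, vowel merger)
Only *hazotu yields all of Vunekar hozosu, Hirakar hazudu, Demiran hozoto.

*hazotu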